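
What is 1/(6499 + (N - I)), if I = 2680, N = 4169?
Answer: 1/7988 ≈ 0.00012519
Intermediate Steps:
1/(6499 + (N - I)) = 1/(6499 + (4169 - 1*2680)) = 1/(6499 + (4169 - 2680)) = 1/(6499 + 1489) = 1/7988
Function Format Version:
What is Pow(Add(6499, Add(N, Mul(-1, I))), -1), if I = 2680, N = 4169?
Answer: Rational(1, 7988) ≈ 0.00012519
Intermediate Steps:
Pow(Add(6499, Add(N, Mul(-1, I))), -1) = Pow(Add(6499, Add(4169, Mul(-1, 2680))), -1) = Pow(Add(6499, Add(4169, -2680)), -1) = Pow(Add(6499, 1489), -1) = Pow(7988, -1) = Rational(1, 7988)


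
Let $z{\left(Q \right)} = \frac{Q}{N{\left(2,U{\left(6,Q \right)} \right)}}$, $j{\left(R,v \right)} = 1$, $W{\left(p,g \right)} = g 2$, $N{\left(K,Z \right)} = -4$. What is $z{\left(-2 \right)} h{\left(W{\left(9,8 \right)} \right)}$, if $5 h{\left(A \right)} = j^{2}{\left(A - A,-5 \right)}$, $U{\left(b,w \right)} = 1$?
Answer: $\frac{1}{10} \approx 0.1$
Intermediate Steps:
$W{\left(p,g \right)} = 2 g$
$z{\left(Q \right)} = - \frac{Q}{4}$ ($z{\left(Q \right)} = \frac{Q}{-4} = Q \left(- \frac{1}{4}\right) = - \frac{Q}{4}$)
$h{\left(A \right)} = \frac{1}{5}$ ($h{\left(A \right)} = \frac{1^{2}}{5} = \frac{1}{5} \cdot 1 = \frac{1}{5}$)
$z{\left(-2 \right)} h{\left(W{\left(9,8 \right)} \right)} = \left(- \frac{1}{4}\right) \left(-2\right) \frac{1}{5} = \frac{1}{2} \cdot \frac{1}{5} = \frac{1}{10}$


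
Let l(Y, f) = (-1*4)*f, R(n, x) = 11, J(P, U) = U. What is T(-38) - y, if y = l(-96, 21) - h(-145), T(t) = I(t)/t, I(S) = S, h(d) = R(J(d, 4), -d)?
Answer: 96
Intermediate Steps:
h(d) = 11
l(Y, f) = -4*f
T(t) = 1 (T(t) = t/t = 1)
y = -95 (y = -4*21 - 1*11 = -84 - 11 = -95)
T(-38) - y = 1 - 1*(-95) = 1 + 95 = 96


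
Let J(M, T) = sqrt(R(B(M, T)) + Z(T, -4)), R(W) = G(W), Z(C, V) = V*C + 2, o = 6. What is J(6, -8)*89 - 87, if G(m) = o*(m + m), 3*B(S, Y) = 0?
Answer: -87 + 89*sqrt(34) ≈ 431.95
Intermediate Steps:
B(S, Y) = 0 (B(S, Y) = (1/3)*0 = 0)
Z(C, V) = 2 + C*V (Z(C, V) = C*V + 2 = 2 + C*V)
G(m) = 12*m (G(m) = 6*(m + m) = 6*(2*m) = 12*m)
R(W) = 12*W
J(M, T) = sqrt(2 - 4*T) (J(M, T) = sqrt(12*0 + (2 + T*(-4))) = sqrt(0 + (2 - 4*T)) = sqrt(2 - 4*T))
J(6, -8)*89 - 87 = sqrt(2 - 4*(-8))*89 - 87 = sqrt(2 + 32)*89 - 87 = sqrt(34)*89 - 87 = 89*sqrt(34) - 87 = -87 + 89*sqrt(34)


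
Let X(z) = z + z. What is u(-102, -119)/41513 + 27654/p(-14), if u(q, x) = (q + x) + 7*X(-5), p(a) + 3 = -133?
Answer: -574020039/2822884 ≈ -203.35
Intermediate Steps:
p(a) = -136 (p(a) = -3 - 133 = -136)
X(z) = 2*z
u(q, x) = -70 + q + x (u(q, x) = (q + x) + 7*(2*(-5)) = (q + x) + 7*(-10) = (q + x) - 70 = -70 + q + x)
u(-102, -119)/41513 + 27654/p(-14) = (-70 - 102 - 119)/41513 + 27654/(-136) = -291*1/41513 + 27654*(-1/136) = -291/41513 - 13827/68 = -574020039/2822884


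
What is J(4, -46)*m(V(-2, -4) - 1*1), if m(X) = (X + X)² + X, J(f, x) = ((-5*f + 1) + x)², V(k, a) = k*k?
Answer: 164775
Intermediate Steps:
V(k, a) = k²
J(f, x) = (1 + x - 5*f)² (J(f, x) = ((1 - 5*f) + x)² = (1 + x - 5*f)²)
m(X) = X + 4*X² (m(X) = (2*X)² + X = 4*X² + X = X + 4*X²)
J(4, -46)*m(V(-2, -4) - 1*1) = (1 - 46 - 5*4)²*(((-2)² - 1*1)*(1 + 4*((-2)² - 1*1))) = (1 - 46 - 20)²*((4 - 1)*(1 + 4*(4 - 1))) = (-65)²*(3*(1 + 4*3)) = 4225*(3*(1 + 12)) = 4225*(3*13) = 4225*39 = 164775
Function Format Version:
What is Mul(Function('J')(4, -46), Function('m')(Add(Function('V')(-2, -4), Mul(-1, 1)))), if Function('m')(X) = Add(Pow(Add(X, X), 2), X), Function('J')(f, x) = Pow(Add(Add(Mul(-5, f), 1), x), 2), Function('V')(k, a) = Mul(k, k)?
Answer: 164775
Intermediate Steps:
Function('V')(k, a) = Pow(k, 2)
Function('J')(f, x) = Pow(Add(1, x, Mul(-5, f)), 2) (Function('J')(f, x) = Pow(Add(Add(1, Mul(-5, f)), x), 2) = Pow(Add(1, x, Mul(-5, f)), 2))
Function('m')(X) = Add(X, Mul(4, Pow(X, 2))) (Function('m')(X) = Add(Pow(Mul(2, X), 2), X) = Add(Mul(4, Pow(X, 2)), X) = Add(X, Mul(4, Pow(X, 2))))
Mul(Function('J')(4, -46), Function('m')(Add(Function('V')(-2, -4), Mul(-1, 1)))) = Mul(Pow(Add(1, -46, Mul(-5, 4)), 2), Mul(Add(Pow(-2, 2), Mul(-1, 1)), Add(1, Mul(4, Add(Pow(-2, 2), Mul(-1, 1)))))) = Mul(Pow(Add(1, -46, -20), 2), Mul(Add(4, -1), Add(1, Mul(4, Add(4, -1))))) = Mul(Pow(-65, 2), Mul(3, Add(1, Mul(4, 3)))) = Mul(4225, Mul(3, Add(1, 12))) = Mul(4225, Mul(3, 13)) = Mul(4225, 39) = 164775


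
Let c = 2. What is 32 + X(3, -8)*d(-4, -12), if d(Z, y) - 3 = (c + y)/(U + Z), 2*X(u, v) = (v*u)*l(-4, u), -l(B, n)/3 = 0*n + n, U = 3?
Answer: 1436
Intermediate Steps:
l(B, n) = -3*n (l(B, n) = -3*(0*n + n) = -3*(0 + n) = -3*n)
X(u, v) = -3*v*u²/2 (X(u, v) = ((v*u)*(-3*u))/2 = ((u*v)*(-3*u))/2 = (-3*v*u²)/2 = -3*v*u²/2)
d(Z, y) = 3 + (2 + y)/(3 + Z)
32 + X(3, -8)*d(-4, -12) = 32 + (-3/2*(-8)*3²)*((11 - 12 + 3*(-4))/(3 - 4)) = 32 + (-3/2*(-8)*9)*((11 - 12 - 12)/(-1)) = 32 + 108*(-1*(-13)) = 32 + 108*13 = 32 + 1404 = 1436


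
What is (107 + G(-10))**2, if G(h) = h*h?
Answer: 42849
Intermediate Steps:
G(h) = h**2
(107 + G(-10))**2 = (107 + (-10)**2)**2 = (107 + 100)**2 = 207**2 = 42849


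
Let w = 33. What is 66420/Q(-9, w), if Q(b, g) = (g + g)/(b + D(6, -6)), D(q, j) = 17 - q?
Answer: 22140/11 ≈ 2012.7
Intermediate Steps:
Q(b, g) = 2*g/(11 + b) (Q(b, g) = (g + g)/(b + (17 - 1*6)) = (2*g)/(b + (17 - 6)) = (2*g)/(b + 11) = (2*g)/(11 + b) = 2*g/(11 + b))
66420/Q(-9, w) = 66420/((2*33/(11 - 9))) = 66420/((2*33/2)) = 66420/((2*33*(½))) = 66420/33 = 66420*(1/33) = 22140/11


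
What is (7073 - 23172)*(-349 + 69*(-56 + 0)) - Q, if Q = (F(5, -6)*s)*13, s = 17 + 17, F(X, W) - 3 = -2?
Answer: 67824645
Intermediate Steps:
F(X, W) = 1 (F(X, W) = 3 - 2 = 1)
s = 34
Q = 442 (Q = (1*34)*13 = 34*13 = 442)
(7073 - 23172)*(-349 + 69*(-56 + 0)) - Q = (7073 - 23172)*(-349 + 69*(-56 + 0)) - 1*442 = -16099*(-349 + 69*(-56)) - 442 = -16099*(-349 - 3864) - 442 = -16099*(-4213) - 442 = 67825087 - 442 = 67824645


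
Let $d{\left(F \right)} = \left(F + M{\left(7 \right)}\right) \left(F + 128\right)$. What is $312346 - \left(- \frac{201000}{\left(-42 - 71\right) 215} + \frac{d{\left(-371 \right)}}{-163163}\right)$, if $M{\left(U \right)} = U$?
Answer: $\frac{2721149405050}{8712187} \approx 3.1234 \cdot 10^{5}$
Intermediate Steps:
$d{\left(F \right)} = \left(7 + F\right) \left(128 + F\right)$ ($d{\left(F \right)} = \left(F + 7\right) \left(F + 128\right) = \left(7 + F\right) \left(128 + F\right)$)
$312346 - \left(- \frac{201000}{\left(-42 - 71\right) 215} + \frac{d{\left(-371 \right)}}{-163163}\right) = 312346 - \left(- \frac{201000}{\left(-42 - 71\right) 215} + \frac{896 + \left(-371\right)^{2} + 135 \left(-371\right)}{-163163}\right) = 312346 - \left(- \frac{201000}{\left(-113\right) 215} + \left(896 + 137641 - 50085\right) \left(- \frac{1}{163163}\right)\right) = 312346 - \left(- \frac{201000}{-24295} + 88452 \left(- \frac{1}{163163}\right)\right) = 312346 - \left(\left(-201000\right) \left(- \frac{1}{24295}\right) - \frac{972}{1793}\right) = 312346 - \left(\frac{40200}{4859} - \frac{972}{1793}\right) = 312346 - \frac{67355652}{8712187} = \frac{2721149405050}{8712187}$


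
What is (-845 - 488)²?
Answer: 1776889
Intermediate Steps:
(-845 - 488)² = (-1333)² = 1776889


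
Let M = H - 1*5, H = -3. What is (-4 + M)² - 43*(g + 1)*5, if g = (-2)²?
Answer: -931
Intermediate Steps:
g = 4
M = -8 (M = -3 - 1*5 = -3 - 5 = -8)
(-4 + M)² - 43*(g + 1)*5 = (-4 - 8)² - 43*(4 + 1)*5 = (-12)² - 215*5 = 144 - 43*25 = 144 - 1075 = -931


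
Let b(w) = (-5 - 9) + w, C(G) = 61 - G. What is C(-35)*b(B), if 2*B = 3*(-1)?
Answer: -1488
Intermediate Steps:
B = -3/2 (B = (3*(-1))/2 = (1/2)*(-3) = -3/2 ≈ -1.5000)
b(w) = -14 + w
C(-35)*b(B) = (61 - 1*(-35))*(-14 - 3/2) = (61 + 35)*(-31/2) = 96*(-31/2) = -1488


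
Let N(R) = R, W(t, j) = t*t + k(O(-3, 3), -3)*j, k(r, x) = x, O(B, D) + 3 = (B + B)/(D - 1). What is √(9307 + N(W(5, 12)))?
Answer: 4*√581 ≈ 96.416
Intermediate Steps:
O(B, D) = -3 + 2*B/(-1 + D) (O(B, D) = -3 + (B + B)/(D - 1) = -3 + (2*B)/(-1 + D) = -3 + 2*B/(-1 + D))
W(t, j) = t² - 3*j (W(t, j) = t*t - 3*j = t² - 3*j)
√(9307 + N(W(5, 12))) = √(9307 + (5² - 3*12)) = √(9307 + (25 - 36)) = √(9307 - 11) = √9296 = 4*√581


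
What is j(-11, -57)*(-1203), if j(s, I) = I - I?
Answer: 0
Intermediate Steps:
j(s, I) = 0
j(-11, -57)*(-1203) = 0*(-1203) = 0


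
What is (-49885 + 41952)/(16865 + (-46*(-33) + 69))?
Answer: -7933/18452 ≈ -0.42993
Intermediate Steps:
(-49885 + 41952)/(16865 + (-46*(-33) + 69)) = -7933/(16865 + (1518 + 69)) = -7933/(16865 + 1587) = -7933/18452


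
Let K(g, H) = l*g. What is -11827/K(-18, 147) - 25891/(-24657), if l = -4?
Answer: -96584729/591768 ≈ -163.21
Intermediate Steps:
K(g, H) = -4*g
-11827/K(-18, 147) - 25891/(-24657) = -11827/((-4*(-18))) - 25891/(-24657) = -11827/72 - 25891*(-1/24657) = -11827*1/72 + 25891/24657 = -11827/72 + 25891/24657 = -96584729/591768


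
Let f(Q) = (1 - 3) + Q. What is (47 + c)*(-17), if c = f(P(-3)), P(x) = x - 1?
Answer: -697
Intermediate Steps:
P(x) = -1 + x
f(Q) = -2 + Q
c = -6 (c = -2 + (-1 - 3) = -2 - 4 = -6)
(47 + c)*(-17) = (47 - 6)*(-17) = 41*(-17) = -697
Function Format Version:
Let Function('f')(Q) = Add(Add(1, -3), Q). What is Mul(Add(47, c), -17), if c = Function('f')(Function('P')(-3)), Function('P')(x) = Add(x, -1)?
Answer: -697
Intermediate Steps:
Function('P')(x) = Add(-1, x)
Function('f')(Q) = Add(-2, Q)
c = -6 (c = Add(-2, Add(-1, -3)) = Add(-2, -4) = -6)
Mul(Add(47, c), -17) = Mul(Add(47, -6), -17) = Mul(41, -17) = -697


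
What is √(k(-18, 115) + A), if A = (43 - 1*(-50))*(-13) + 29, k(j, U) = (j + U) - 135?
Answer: I*√1218 ≈ 34.9*I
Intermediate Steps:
k(j, U) = -135 + U + j (k(j, U) = (U + j) - 135 = -135 + U + j)
A = -1180 (A = (43 + 50)*(-13) + 29 = 93*(-13) + 29 = -1209 + 29 = -1180)
√(k(-18, 115) + A) = √((-135 + 115 - 18) - 1180) = √(-38 - 1180) = √(-1218) = I*√1218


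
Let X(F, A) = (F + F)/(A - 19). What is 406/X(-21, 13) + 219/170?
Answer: 10079/170 ≈ 59.288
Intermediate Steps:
X(F, A) = 2*F/(-19 + A) (X(F, A) = (2*F)/(-19 + A) = 2*F/(-19 + A))
406/X(-21, 13) + 219/170 = 406/((2*(-21)/(-19 + 13))) + 219/170 = 406/((2*(-21)/(-6))) + 219*(1/170) = 406/((2*(-21)*(-⅙))) + 219/170 = 406/7 + 219/170 = 406*(⅐) + 219/170 = 58 + 219/170 = 10079/170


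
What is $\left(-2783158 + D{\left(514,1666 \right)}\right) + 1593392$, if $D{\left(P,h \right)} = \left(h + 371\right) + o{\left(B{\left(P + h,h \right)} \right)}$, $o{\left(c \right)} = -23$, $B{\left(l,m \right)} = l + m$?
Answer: $-1187752$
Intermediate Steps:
$D{\left(P,h \right)} = 348 + h$ ($D{\left(P,h \right)} = \left(h + 371\right) - 23 = \left(371 + h\right) - 23 = 348 + h$)
$\left(-2783158 + D{\left(514,1666 \right)}\right) + 1593392 = \left(-2783158 + \left(348 + 1666\right)\right) + 1593392 = \left(-2783158 + 2014\right) + 1593392 = -2781144 + 1593392 = -1187752$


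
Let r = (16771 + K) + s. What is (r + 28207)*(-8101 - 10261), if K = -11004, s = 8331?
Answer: -776804410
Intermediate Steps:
r = 14098 (r = (16771 - 11004) + 8331 = 5767 + 8331 = 14098)
(r + 28207)*(-8101 - 10261) = (14098 + 28207)*(-8101 - 10261) = 42305*(-18362) = -776804410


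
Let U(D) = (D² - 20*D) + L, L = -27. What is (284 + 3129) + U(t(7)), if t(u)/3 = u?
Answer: 3407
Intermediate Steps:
t(u) = 3*u
U(D) = -27 + D² - 20*D (U(D) = (D² - 20*D) - 27 = -27 + D² - 20*D)
(284 + 3129) + U(t(7)) = (284 + 3129) + (-27 + (3*7)² - 60*7) = 3413 + (-27 + 21² - 20*21) = 3413 + (-27 + 441 - 420) = 3413 - 6 = 3407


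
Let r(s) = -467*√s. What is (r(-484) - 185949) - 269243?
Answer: -455192 - 10274*I ≈ -4.5519e+5 - 10274.0*I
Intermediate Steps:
(r(-484) - 185949) - 269243 = (-10274*I - 185949) - 269243 = (-185949 - 10274*I) - 269243 = -455192 - 10274*I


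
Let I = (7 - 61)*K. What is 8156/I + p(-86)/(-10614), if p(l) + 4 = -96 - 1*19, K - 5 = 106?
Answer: -14309083/10603386 ≈ -1.3495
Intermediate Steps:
K = 111 (K = 5 + 106 = 111)
I = -5994 (I = (7 - 61)*111 = -54*111 = -5994)
p(l) = -119 (p(l) = -4 + (-96 - 1*19) = -4 + (-96 - 19) = -4 - 115 = -119)
8156/I + p(-86)/(-10614) = 8156/(-5994) - 119/(-10614) = 8156*(-1/5994) - 119*(-1/10614) = -4078/2997 + 119/10614 = -14309083/10603386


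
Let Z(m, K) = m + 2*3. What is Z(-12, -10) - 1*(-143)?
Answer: 137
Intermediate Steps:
Z(m, K) = 6 + m (Z(m, K) = m + 6 = 6 + m)
Z(-12, -10) - 1*(-143) = (6 - 12) - 1*(-143) = -6 + 143 = 137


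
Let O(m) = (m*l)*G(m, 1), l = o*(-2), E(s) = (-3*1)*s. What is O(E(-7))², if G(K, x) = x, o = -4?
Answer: 28224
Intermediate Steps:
E(s) = -3*s
l = 8 (l = -4*(-2) = 8)
O(m) = 8*m (O(m) = (m*8)*1 = (8*m)*1 = 8*m)
O(E(-7))² = (8*(-3*(-7)))² = (8*21)² = 168² = 28224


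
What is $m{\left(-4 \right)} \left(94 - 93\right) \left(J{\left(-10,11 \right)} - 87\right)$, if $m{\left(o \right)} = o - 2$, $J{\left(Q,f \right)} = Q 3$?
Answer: $702$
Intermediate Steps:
$J{\left(Q,f \right)} = 3 Q$
$m{\left(o \right)} = -2 + o$
$m{\left(-4 \right)} \left(94 - 93\right) \left(J{\left(-10,11 \right)} - 87\right) = \left(-2 - 4\right) \left(94 - 93\right) \left(3 \left(-10\right) - 87\right) = - 6 \cdot 1 \left(-30 - 87\right) = - 6 \cdot 1 \left(-117\right) = \left(-6\right) \left(-117\right) = 702$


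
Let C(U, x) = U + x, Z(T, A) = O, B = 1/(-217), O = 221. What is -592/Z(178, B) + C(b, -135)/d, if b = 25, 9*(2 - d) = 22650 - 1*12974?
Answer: -249943/97019 ≈ -2.5762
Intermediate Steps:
B = -1/217 ≈ -0.0046083
Z(T, A) = 221
d = -9658/9 (d = 2 - (22650 - 1*12974)/9 = 2 - (22650 - 12974)/9 = 2 - ⅑*9676 = 2 - 9676/9 = -9658/9 ≈ -1073.1)
-592/Z(178, B) + C(b, -135)/d = -592/221 + (25 - 135)/(-9658/9) = -592*1/221 - 110*(-9/9658) = -592/221 + 45/439 = -249943/97019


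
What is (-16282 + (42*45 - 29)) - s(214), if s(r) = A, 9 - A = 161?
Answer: -14269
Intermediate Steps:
A = -152 (A = 9 - 1*161 = 9 - 161 = -152)
s(r) = -152
(-16282 + (42*45 - 29)) - s(214) = (-16282 + (42*45 - 29)) - 1*(-152) = (-16282 + (1890 - 29)) + 152 = (-16282 + 1861) + 152 = -14421 + 152 = -14269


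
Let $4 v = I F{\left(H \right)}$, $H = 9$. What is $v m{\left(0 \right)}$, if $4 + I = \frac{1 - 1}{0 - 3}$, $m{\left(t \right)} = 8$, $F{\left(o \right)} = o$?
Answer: $-72$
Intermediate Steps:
$I = -4$ ($I = -4 + \frac{1 - 1}{0 - 3} = -4 + \frac{0}{-3} = -4 + 0 \left(- \frac{1}{3}\right) = -4 + 0 = -4$)
$v = -9$ ($v = \frac{\left(-4\right) 9}{4} = \frac{1}{4} \left(-36\right) = -9$)
$v m{\left(0 \right)} = \left(-9\right) 8 = -72$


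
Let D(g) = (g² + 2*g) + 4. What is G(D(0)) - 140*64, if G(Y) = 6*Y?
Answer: -8936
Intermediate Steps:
D(g) = 4 + g² + 2*g
G(D(0)) - 140*64 = 6*(4 + 0² + 2*0) - 140*64 = 6*(4 + 0 + 0) - 8960 = 6*4 - 8960 = 24 - 8960 = -8936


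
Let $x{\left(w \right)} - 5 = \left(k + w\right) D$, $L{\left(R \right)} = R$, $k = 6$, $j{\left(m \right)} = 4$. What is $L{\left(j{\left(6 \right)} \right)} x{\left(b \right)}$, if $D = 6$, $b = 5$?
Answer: $284$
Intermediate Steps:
$x{\left(w \right)} = 41 + 6 w$ ($x{\left(w \right)} = 5 + \left(6 + w\right) 6 = 5 + \left(36 + 6 w\right) = 41 + 6 w$)
$L{\left(j{\left(6 \right)} \right)} x{\left(b \right)} = 4 \left(41 + 6 \cdot 5\right) = 4 \left(41 + 30\right) = 4 \cdot 71 = 284$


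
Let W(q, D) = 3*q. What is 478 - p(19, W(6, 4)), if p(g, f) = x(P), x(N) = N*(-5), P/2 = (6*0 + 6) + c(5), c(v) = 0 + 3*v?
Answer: 688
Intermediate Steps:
c(v) = 3*v
P = 42 (P = 2*((6*0 + 6) + 3*5) = 2*((0 + 6) + 15) = 2*(6 + 15) = 2*21 = 42)
x(N) = -5*N
p(g, f) = -210 (p(g, f) = -5*42 = -210)
478 - p(19, W(6, 4)) = 478 - 1*(-210) = 478 + 210 = 688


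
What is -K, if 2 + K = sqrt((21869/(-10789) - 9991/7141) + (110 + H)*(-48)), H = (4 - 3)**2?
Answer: 2 - 10*I*sqrt(316463658234702069)/77044249 ≈ 2.0 - 73.017*I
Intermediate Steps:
H = 1 (H = 1**2 = 1)
K = -2 + 10*I*sqrt(316463658234702069)/77044249 (K = -2 + sqrt((21869/(-10789) - 9991/7141) + (110 + 1)*(-48)) = -2 + sqrt((21869*(-1/10789) - 9991*1/7141) + 111*(-48)) = -2 + sqrt((-21869/10789 - 9991/7141) - 5328) = -2 + sqrt(-263959428/77044249 - 5328) = -2 + sqrt(-410755718100/77044249) = -2 + 10*I*sqrt(316463658234702069)/77044249 ≈ -2.0 + 73.017*I)
-K = -(-2 + 10*I*sqrt(316463658234702069)/77044249) = 2 - 10*I*sqrt(316463658234702069)/77044249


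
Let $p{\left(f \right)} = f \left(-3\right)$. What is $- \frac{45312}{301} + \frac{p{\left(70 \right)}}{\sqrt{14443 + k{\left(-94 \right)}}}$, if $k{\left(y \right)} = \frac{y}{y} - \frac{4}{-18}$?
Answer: $- \frac{45312}{301} - \frac{315 \sqrt{129998}}{64999} \approx -152.29$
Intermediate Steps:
$k{\left(y \right)} = \frac{11}{9}$ ($k{\left(y \right)} = 1 - - \frac{2}{9} = 1 + \frac{2}{9} = \frac{11}{9}$)
$p{\left(f \right)} = - 3 f$
$- \frac{45312}{301} + \frac{p{\left(70 \right)}}{\sqrt{14443 + k{\left(-94 \right)}}} = - \frac{45312}{301} + \frac{\left(-3\right) 70}{\sqrt{14443 + \frac{11}{9}}} = \left(-45312\right) \frac{1}{301} - \frac{210}{\sqrt{\frac{129998}{9}}} = - \frac{45312}{301} - \frac{210}{\frac{1}{3} \sqrt{129998}} = - \frac{45312}{301} - 210 \frac{3 \sqrt{129998}}{129998} = - \frac{45312}{301} - \frac{315 \sqrt{129998}}{64999}$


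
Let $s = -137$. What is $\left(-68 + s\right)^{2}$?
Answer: $42025$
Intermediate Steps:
$\left(-68 + s\right)^{2} = \left(-68 - 137\right)^{2} = \left(-205\right)^{2} = 42025$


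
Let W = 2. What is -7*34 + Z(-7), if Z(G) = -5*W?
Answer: -248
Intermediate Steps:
Z(G) = -10 (Z(G) = -5*2 = -10)
-7*34 + Z(-7) = -7*34 - 10 = -238 - 10 = -248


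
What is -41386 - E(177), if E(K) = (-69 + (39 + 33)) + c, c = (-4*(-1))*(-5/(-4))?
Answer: -41394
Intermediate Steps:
c = 5 (c = 4*(-5*(-¼)) = 4*(5/4) = 5)
E(K) = 8 (E(K) = (-69 + (39 + 33)) + 5 = (-69 + 72) + 5 = 3 + 5 = 8)
-41386 - E(177) = -41386 - 1*8 = -41386 - 8 = -41394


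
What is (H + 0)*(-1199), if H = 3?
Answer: -3597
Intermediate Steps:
(H + 0)*(-1199) = (3 + 0)*(-1199) = 3*(-1199) = -3597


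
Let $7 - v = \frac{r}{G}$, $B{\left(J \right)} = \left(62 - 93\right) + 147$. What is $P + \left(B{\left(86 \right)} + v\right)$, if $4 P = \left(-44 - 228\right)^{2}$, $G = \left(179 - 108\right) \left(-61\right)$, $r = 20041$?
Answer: $\frac{80658930}{4331} \approx 18624.0$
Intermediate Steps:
$G = -4331$ ($G = 71 \left(-61\right) = -4331$)
$B{\left(J \right)} = 116$ ($B{\left(J \right)} = -31 + 147 = 116$)
$v = \frac{50358}{4331}$ ($v = 7 - \frac{20041}{-4331} = 7 - 20041 \left(- \frac{1}{4331}\right) = 7 - - \frac{20041}{4331} = 7 + \frac{20041}{4331} = \frac{50358}{4331} \approx 11.627$)
$P = 18496$ ($P = \frac{\left(-44 - 228\right)^{2}}{4} = \frac{\left(-272\right)^{2}}{4} = \frac{1}{4} \cdot 73984 = 18496$)
$P + \left(B{\left(86 \right)} + v\right) = 18496 + \left(116 + \frac{50358}{4331}\right) = 18496 + \frac{552754}{4331} = \frac{80658930}{4331}$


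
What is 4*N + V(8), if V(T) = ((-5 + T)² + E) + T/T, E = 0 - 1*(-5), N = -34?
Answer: -121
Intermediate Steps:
E = 5 (E = 0 + 5 = 5)
V(T) = 6 + (-5 + T)² (V(T) = ((-5 + T)² + 5) + T/T = (5 + (-5 + T)²) + 1 = 6 + (-5 + T)²)
4*N + V(8) = 4*(-34) + (6 + (-5 + 8)²) = -136 + (6 + 3²) = -136 + (6 + 9) = -136 + 15 = -121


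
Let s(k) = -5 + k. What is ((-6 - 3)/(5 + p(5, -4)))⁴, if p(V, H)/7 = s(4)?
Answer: 6561/16 ≈ 410.06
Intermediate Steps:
p(V, H) = -7 (p(V, H) = 7*(-5 + 4) = 7*(-1) = -7)
((-6 - 3)/(5 + p(5, -4)))⁴ = ((-6 - 3)/(5 - 7))⁴ = (-9/(-2))⁴ = (-9*(-½))⁴ = (9/2)⁴ = 6561/16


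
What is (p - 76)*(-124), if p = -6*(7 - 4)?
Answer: 11656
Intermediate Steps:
p = -18 (p = -6*3 = -18)
(p - 76)*(-124) = (-18 - 76)*(-124) = -94*(-124) = 11656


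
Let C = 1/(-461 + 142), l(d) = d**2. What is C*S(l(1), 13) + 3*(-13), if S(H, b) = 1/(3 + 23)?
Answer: -323467/8294 ≈ -39.000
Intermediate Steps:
C = -1/319 (C = 1/(-319) = -1/319 ≈ -0.0031348)
S(H, b) = 1/26
C*S(l(1), 13) + 3*(-13) = -1/319*1/26 + 3*(-13) = -1/8294 - 39 = -323467/8294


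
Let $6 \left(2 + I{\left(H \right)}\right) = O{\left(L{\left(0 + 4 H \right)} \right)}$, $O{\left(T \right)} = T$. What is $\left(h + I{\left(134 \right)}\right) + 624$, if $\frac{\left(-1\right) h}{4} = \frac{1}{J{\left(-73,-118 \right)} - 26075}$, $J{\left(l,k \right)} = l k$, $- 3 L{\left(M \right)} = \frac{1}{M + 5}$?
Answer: $\frac{105761927087}{170035218} \approx 622.0$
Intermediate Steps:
$L{\left(M \right)} = - \frac{1}{3 \left(5 + M\right)}$ ($L{\left(M \right)} = - \frac{1}{3 \left(M + 5\right)} = - \frac{1}{3 \left(5 + M\right)}$)
$J{\left(l,k \right)} = k l$
$h = \frac{4}{17461}$ ($h = - \frac{4}{\left(-118\right) \left(-73\right) - 26075} = - \frac{4}{8614 - 26075} = - \frac{4}{-17461} = \left(-4\right) \left(- \frac{1}{17461}\right) = \frac{4}{17461} \approx 0.00022908$)
$I{\left(H \right)} = -2 - \frac{1}{6 \left(15 + 12 H\right)}$ ($I{\left(H \right)} = -2 + \frac{\left(-1\right) \frac{1}{15 + 3 \left(0 + 4 H\right)}}{6} = -2 + \frac{\left(-1\right) \frac{1}{15 + 3 \cdot 4 H}}{6} = -2 + \frac{\left(-1\right) \frac{1}{15 + 12 H}}{6} = -2 - \frac{1}{6 \left(15 + 12 H\right)}$)
$\left(h + I{\left(134 \right)}\right) + 624 = \left(\frac{4}{17461} + \frac{-181 - 19296}{18 \left(5 + 4 \cdot 134\right)}\right) + 624 = \left(\frac{4}{17461} + \frac{-181 - 19296}{18 \left(5 + 536\right)}\right) + 624 = \left(\frac{4}{17461} + \frac{1}{18} \cdot \frac{1}{541} \left(-19477\right)\right) + 624 = \left(\frac{4}{17461} - \frac{19477}{9738}\right) + 624 = - \frac{340048945}{170035218} + 624 = \frac{105761927087}{170035218}$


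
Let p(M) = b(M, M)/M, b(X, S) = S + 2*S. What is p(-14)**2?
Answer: 9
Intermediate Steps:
b(X, S) = 3*S
p(M) = 3 (p(M) = (3*M)/M = 3)
p(-14)**2 = 3**2 = 9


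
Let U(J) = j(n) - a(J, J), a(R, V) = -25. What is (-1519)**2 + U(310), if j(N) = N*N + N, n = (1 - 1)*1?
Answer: 2307386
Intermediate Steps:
n = 0 (n = 0*1 = 0)
j(N) = N + N**2 (j(N) = N**2 + N = N + N**2)
U(J) = 25 (U(J) = 0*(1 + 0) - 1*(-25) = 0*1 + 25 = 0 + 25 = 25)
(-1519)**2 + U(310) = (-1519)**2 + 25 = 2307361 + 25 = 2307386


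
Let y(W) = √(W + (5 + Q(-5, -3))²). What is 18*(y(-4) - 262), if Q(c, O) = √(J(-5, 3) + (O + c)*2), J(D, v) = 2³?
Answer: -4716 + 18*√(13 + 20*I*√2) ≈ -4631.5 + 54.193*I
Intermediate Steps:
J(D, v) = 8
Q(c, O) = √(8 + 2*O + 2*c) (Q(c, O) = √(8 + (O + c)*2) = √(8 + (2*O + 2*c)) = √(8 + 2*O + 2*c))
y(W) = √(W + (5 + 2*I*√2)²) (y(W) = √(W + (5 + √(8 + 2*(-3) + 2*(-5)))²) = √(W + (5 + √(8 - 6 - 10))²) = √(W + (5 + √(-8))²) = √(W + (5 + 2*I*√2)²))
18*(y(-4) - 262) = 18*(√(17 - 4 + 20*I*√2) - 262) = 18*(√(13 + 20*I*√2) - 262) = 18*(-262 + √(13 + 20*I*√2)) = -4716 + 18*√(13 + 20*I*√2)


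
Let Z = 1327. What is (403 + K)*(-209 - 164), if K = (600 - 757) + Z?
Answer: -586729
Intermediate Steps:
K = 1170 (K = (600 - 757) + 1327 = -157 + 1327 = 1170)
(403 + K)*(-209 - 164) = (403 + 1170)*(-209 - 164) = 1573*(-373) = -586729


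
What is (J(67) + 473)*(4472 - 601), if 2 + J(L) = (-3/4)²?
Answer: 29206695/16 ≈ 1.8254e+6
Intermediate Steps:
J(L) = -23/16 (J(L) = -2 + (-3/4)² = -2 + (-3*¼)² = -2 + (-¾)² = -2 + 9/16 = -23/16)
(J(67) + 473)*(4472 - 601) = (-23/16 + 473)*(4472 - 601) = (7545/16)*3871 = 29206695/16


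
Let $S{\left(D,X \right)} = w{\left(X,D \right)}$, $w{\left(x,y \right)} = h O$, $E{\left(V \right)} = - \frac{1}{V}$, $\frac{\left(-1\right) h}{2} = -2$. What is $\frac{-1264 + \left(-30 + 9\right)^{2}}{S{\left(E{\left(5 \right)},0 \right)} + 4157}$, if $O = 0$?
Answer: $- \frac{823}{4157} \approx -0.19798$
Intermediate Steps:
$h = 4$ ($h = \left(-2\right) \left(-2\right) = 4$)
$w{\left(x,y \right)} = 0$ ($w{\left(x,y \right)} = 4 \cdot 0 = 0$)
$S{\left(D,X \right)} = 0$
$\frac{-1264 + \left(-30 + 9\right)^{2}}{S{\left(E{\left(5 \right)},0 \right)} + 4157} = \frac{-1264 + \left(-30 + 9\right)^{2}}{0 + 4157} = \frac{-1264 + \left(-21\right)^{2}}{4157} = \left(-1264 + 441\right) \frac{1}{4157} = \left(-823\right) \frac{1}{4157} = - \frac{823}{4157}$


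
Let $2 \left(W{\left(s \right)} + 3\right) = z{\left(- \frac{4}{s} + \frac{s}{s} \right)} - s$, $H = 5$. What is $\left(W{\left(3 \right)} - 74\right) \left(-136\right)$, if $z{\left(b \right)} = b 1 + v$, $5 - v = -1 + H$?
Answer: $\frac{31892}{3} \approx 10631.0$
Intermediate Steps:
$v = 1$ ($v = 5 - \left(-1 + 5\right) = 5 - 4 = 1$)
$z{\left(b \right)} = 1 + b$ ($z{\left(b \right)} = b 1 + 1 = b + 1 = 1 + b$)
$W{\left(s \right)} = -2 - \frac{2}{s} - \frac{s}{2}$ ($W{\left(s \right)} = -3 + \frac{\left(1 - \left(\frac{4}{s} - \frac{s}{s}\right)\right) - s}{2} = -3 + \frac{\left(1 + \left(- \frac{4}{s} + 1\right)\right) - s}{2} = -3 + \frac{\left(1 + \left(1 - \frac{4}{s}\right)\right) - s}{2} = -3 + \frac{\left(2 - \frac{4}{s}\right) - s}{2} = -3 + \frac{2 - s - \frac{4}{s}}{2} = -3 - \left(-1 + \frac{s}{2} + \frac{2}{s}\right) = -2 - \frac{2}{s} - \frac{s}{2}$)
$\left(W{\left(3 \right)} - 74\right) \left(-136\right) = \left(\left(-2 - \frac{2}{3} - \frac{3}{2}\right) - 74\right) \left(-136\right) = \left(- \frac{25}{6} - 74\right) \left(-136\right) = \left(- \frac{469}{6}\right) \left(-136\right) = \frac{31892}{3}$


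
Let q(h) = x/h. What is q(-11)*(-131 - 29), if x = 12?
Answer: 1920/11 ≈ 174.55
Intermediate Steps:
q(h) = 12/h
q(-11)*(-131 - 29) = (12/(-11))*(-131 - 29) = (12*(-1/11))*(-160) = -12/11*(-160) = 1920/11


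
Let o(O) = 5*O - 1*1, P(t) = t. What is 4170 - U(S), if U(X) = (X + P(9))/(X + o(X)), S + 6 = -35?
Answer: 1029958/247 ≈ 4169.9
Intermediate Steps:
o(O) = -1 + 5*O (o(O) = 5*O - 1 = -1 + 5*O)
S = -41 (S = -6 - 35 = -41)
U(X) = (9 + X)/(-1 + 6*X) (U(X) = (X + 9)/(X + (-1 + 5*X)) = (9 + X)/(-1 + 6*X))
4170 - U(S) = 4170 - (9 - 41)/(-1 + 6*(-41)) = 4170 - (-32)/(-1 - 246) = 4170 - (-32)/(-247) = 4170 - (-1)*(-32)/247 = 4170 - 1*32/247 = 4170 - 32/247 = 1029958/247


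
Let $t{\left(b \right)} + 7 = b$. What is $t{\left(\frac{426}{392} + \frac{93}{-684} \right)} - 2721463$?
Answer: $- \frac{15202126109}{5586} \approx -2.7215 \cdot 10^{6}$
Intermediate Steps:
$t{\left(b \right)} = -7 + b$
$t{\left(\frac{426}{392} + \frac{93}{-684} \right)} - 2721463 = \left(-7 + \left(\frac{426}{392} + \frac{93}{-684}\right)\right) - 2721463 = \left(-7 + \left(426 \cdot \frac{1}{392} + 93 \left(- \frac{1}{684}\right)\right)\right) - 2721463 = \left(-7 + \left(\frac{213}{196} - \frac{31}{228}\right)\right) - 2721463 = \left(-7 + \frac{5311}{5586}\right) - 2721463 = - \frac{33791}{5586} - 2721463 = - \frac{15202126109}{5586}$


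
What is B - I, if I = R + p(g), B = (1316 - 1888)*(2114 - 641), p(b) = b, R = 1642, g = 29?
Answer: -844227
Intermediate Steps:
B = -842556 (B = -572*1473 = -842556)
I = 1671 (I = 1642 + 29 = 1671)
B - I = -842556 - 1*1671 = -842556 - 1671 = -844227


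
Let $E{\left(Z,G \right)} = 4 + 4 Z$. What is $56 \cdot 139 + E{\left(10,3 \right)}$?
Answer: $7828$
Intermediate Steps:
$56 \cdot 139 + E{\left(10,3 \right)} = 56 \cdot 139 + \left(4 + 4 \cdot 10\right) = 7784 + \left(4 + 40\right) = 7784 + 44 = 7828$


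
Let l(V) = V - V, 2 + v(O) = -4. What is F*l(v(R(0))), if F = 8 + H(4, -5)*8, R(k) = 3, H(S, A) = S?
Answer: 0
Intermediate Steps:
v(O) = -6 (v(O) = -2 - 4 = -6)
l(V) = 0
F = 40 (F = 8 + 4*8 = 8 + 32 = 40)
F*l(v(R(0))) = 40*0 = 0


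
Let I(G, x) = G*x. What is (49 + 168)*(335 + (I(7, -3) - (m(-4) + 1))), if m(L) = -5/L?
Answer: 270599/4 ≈ 67650.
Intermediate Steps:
(49 + 168)*(335 + (I(7, -3) - (m(-4) + 1))) = (49 + 168)*(335 + (7*(-3) - (-5/(-4) + 1))) = 217*(335 + (-21 - (-5*(-1/4) + 1))) = 217*(335 + (-21 - (5/4 + 1))) = 217*(335 + (-21 - 9/4)) = 217*(335 - 93/4) = 217*(1247/4) = 270599/4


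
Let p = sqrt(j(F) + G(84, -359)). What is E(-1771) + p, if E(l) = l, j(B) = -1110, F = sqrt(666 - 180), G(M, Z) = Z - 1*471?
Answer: -1771 + 2*I*sqrt(485) ≈ -1771.0 + 44.045*I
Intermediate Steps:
G(M, Z) = -471 + Z (G(M, Z) = Z - 471 = -471 + Z)
F = 9*sqrt(6) (F = sqrt(486) = 9*sqrt(6) ≈ 22.045)
p = 2*I*sqrt(485) (p = sqrt(-1110 + (-471 - 359)) = sqrt(-1110 - 830) = sqrt(-1940) = 2*I*sqrt(485) ≈ 44.045*I)
E(-1771) + p = -1771 + 2*I*sqrt(485)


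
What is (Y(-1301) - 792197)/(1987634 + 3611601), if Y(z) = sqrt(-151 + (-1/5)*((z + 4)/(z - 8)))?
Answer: -792197/5599235 + 2*I*sqrt(1619219910)/36646993075 ≈ -0.14148 + 2.1961e-6*I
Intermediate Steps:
Y(z) = sqrt(-151 - (4 + z)/(5*(-8 + z))) (Y(z) = sqrt(-151 + ((1/5)*(-1))*((4 + z)/(-8 + z))) = sqrt(-151 - (4 + z)/(5*(-8 + z))))
(Y(-1301) - 792197)/(1987634 + 3611601) = (2*sqrt(15)*sqrt((503 - 63*(-1301))/(-8 - 1301))/5 - 792197)/(1987634 + 3611601) = (2*sqrt(15)*sqrt((503 + 81963)/(-1309))/5 - 792197)/5599235 = (2*sqrt(15)*sqrt(-1/1309*82466)/5 - 792197)*(1/5599235) = (2*sqrt(15)*sqrt(-82466/1309)/5 - 792197)*(1/5599235) = (2*sqrt(15)*(I*sqrt(107947994)/1309)/5 - 792197)*(1/5599235) = (2*I*sqrt(1619219910)/6545 - 792197)*(1/5599235) = (-792197 + 2*I*sqrt(1619219910)/6545)*(1/5599235) = -792197/5599235 + 2*I*sqrt(1619219910)/36646993075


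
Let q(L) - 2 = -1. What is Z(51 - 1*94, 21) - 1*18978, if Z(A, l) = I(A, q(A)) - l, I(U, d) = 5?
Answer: -18994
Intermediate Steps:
q(L) = 1 (q(L) = 2 - 1 = 1)
Z(A, l) = 5 - l
Z(51 - 1*94, 21) - 1*18978 = (5 - 1*21) - 1*18978 = (5 - 21) - 18978 = -16 - 18978 = -18994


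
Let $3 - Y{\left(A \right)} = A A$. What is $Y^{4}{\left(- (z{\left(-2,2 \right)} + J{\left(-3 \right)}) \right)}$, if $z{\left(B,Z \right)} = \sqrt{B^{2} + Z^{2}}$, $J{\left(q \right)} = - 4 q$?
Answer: $1127931313 + 766951872 \sqrt{2} \approx 2.2126 \cdot 10^{9}$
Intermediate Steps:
$Y{\left(A \right)} = 3 - A^{2}$ ($Y{\left(A \right)} = 3 - A A = 3 - A^{2}$)
$Y^{4}{\left(- (z{\left(-2,2 \right)} + J{\left(-3 \right)}) \right)} = \left(3 - \left(- (\sqrt{\left(-2\right)^{2} + 2^{2}} - -12)\right)^{2}\right)^{4} = \left(3 - \left(- (\sqrt{4 + 4} + 12)\right)^{2}\right)^{4} = \left(3 - \left(- (\sqrt{8} + 12)\right)^{2}\right)^{4} = \left(3 - \left(- (2 \sqrt{2} + 12)\right)^{2}\right)^{4} = \left(3 - \left(- (12 + 2 \sqrt{2})\right)^{2}\right)^{4} = \left(3 - \left(-12 - 2 \sqrt{2}\right)^{2}\right)^{4}$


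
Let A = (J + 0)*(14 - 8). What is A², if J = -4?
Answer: 576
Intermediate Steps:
A = -24 (A = (-4 + 0)*(14 - 8) = -4*6 = -24)
A² = (-24)² = 576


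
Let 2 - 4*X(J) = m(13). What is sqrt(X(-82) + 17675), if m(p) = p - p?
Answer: sqrt(70702)/2 ≈ 132.95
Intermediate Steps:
m(p) = 0
X(J) = 1/2 (X(J) = 1/2 - 1/4*0 = 1/2 + 0 = 1/2)
sqrt(X(-82) + 17675) = sqrt(1/2 + 17675) = sqrt(35351/2) = sqrt(70702)/2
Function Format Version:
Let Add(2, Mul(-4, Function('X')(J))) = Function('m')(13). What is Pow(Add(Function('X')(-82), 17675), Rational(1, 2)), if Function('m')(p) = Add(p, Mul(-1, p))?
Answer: Mul(Rational(1, 2), Pow(70702, Rational(1, 2))) ≈ 132.95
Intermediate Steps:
Function('m')(p) = 0
Function('X')(J) = Rational(1, 2) (Function('X')(J) = Add(Rational(1, 2), Mul(Rational(-1, 4), 0)) = Add(Rational(1, 2), 0) = Rational(1, 2))
Pow(Add(Function('X')(-82), 17675), Rational(1, 2)) = Pow(Add(Rational(1, 2), 17675), Rational(1, 2)) = Pow(Rational(35351, 2), Rational(1, 2)) = Mul(Rational(1, 2), Pow(70702, Rational(1, 2)))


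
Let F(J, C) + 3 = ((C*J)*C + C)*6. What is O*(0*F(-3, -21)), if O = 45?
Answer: 0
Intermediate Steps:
F(J, C) = -3 + 6*C + 6*J*C² (F(J, C) = -3 + ((C*J)*C + C)*6 = -3 + (J*C² + C)*6 = -3 + (C + J*C²)*6 = -3 + (6*C + 6*J*C²) = -3 + 6*C + 6*J*C²)
O*(0*F(-3, -21)) = 45*(0*(-3 + 6*(-21) + 6*(-3)*(-21)²)) = 45*(0*(-3 - 126 + 6*(-3)*441)) = 45*(0*(-3 - 126 - 7938)) = 45*(0*(-8067)) = 45*0 = 0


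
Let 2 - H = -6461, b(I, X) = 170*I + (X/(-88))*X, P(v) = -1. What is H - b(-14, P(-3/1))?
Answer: 778185/88 ≈ 8843.0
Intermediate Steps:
b(I, X) = 170*I - X**2/88 (b(I, X) = 170*I + (X*(-1/88))*X = 170*I + (-X/88)*X = 170*I - X**2/88)
H = 6463 (H = 2 - 1*(-6461) = 2 + 6461 = 6463)
H - b(-14, P(-3/1)) = 6463 - (170*(-14) - 1/88*(-1)**2) = 6463 - (-2380 - 1/88*1) = 6463 - (-2380 - 1/88) = 6463 - 1*(-209441/88) = 6463 + 209441/88 = 778185/88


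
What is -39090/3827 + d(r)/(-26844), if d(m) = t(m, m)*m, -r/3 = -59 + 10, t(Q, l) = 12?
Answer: -88006899/8560999 ≈ -10.280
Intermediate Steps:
r = 147 (r = -3*(-59 + 10) = -3*(-49) = 147)
d(m) = 12*m
-39090/3827 + d(r)/(-26844) = -39090/3827 + (12*147)/(-26844) = -39090*1/3827 + 1764*(-1/26844) = -39090/3827 - 147/2237 = -88006899/8560999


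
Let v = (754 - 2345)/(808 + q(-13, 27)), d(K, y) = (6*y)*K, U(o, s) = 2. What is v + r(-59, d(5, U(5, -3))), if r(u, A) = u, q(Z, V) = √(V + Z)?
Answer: -19901839/326425 + 1591*√14/652850 ≈ -60.960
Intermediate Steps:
d(K, y) = 6*K*y
v = -1591/(808 + √14) (v = (754 - 2345)/(808 + √(27 - 13)) = -1591/(808 + √14) ≈ -1.9600)
v + r(-59, d(5, U(5, -3))) = (-642764/326425 + 1591*√14/652850) - 59 = -19901839/326425 + 1591*√14/652850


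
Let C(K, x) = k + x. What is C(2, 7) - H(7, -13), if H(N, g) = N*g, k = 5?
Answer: 103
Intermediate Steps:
C(K, x) = 5 + x
C(2, 7) - H(7, -13) = (5 + 7) - 7*(-13) = 12 - 1*(-91) = 12 + 91 = 103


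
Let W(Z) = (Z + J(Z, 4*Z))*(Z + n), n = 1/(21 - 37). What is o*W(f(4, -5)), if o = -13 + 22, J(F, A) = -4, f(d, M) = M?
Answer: 6561/16 ≈ 410.06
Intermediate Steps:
n = -1/16 (n = 1/(-16) = -1/16 ≈ -0.062500)
W(Z) = (-4 + Z)*(-1/16 + Z) (W(Z) = (Z - 4)*(Z - 1/16) = (-4 + Z)*(-1/16 + Z))
o = 9
o*W(f(4, -5)) = 9*(¼ + (-5)² - 65/16*(-5)) = 9*(¼ + 25 + 325/16) = 9*(729/16) = 6561/16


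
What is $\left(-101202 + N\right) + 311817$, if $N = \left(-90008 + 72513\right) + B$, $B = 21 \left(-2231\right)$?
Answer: $146269$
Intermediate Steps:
$B = -46851$
$N = -64346$ ($N = \left(-90008 + 72513\right) - 46851 = -17495 - 46851 = -64346$)
$\left(-101202 + N\right) + 311817 = \left(-101202 - 64346\right) + 311817 = -165548 + 311817 = 146269$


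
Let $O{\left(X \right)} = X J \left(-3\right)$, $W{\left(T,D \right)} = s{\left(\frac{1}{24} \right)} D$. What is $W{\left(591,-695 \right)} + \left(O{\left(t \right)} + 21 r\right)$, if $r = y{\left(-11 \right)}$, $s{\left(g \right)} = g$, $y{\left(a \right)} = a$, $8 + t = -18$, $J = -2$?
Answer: $- \frac{9983}{24} \approx -415.96$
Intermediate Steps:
$t = -26$ ($t = -8 - 18 = -26$)
$W{\left(T,D \right)} = \frac{D}{24}$
$O{\left(X \right)} = 6 X$ ($O{\left(X \right)} = X \left(-2\right) \left(-3\right) = - 2 X \left(-3\right) = 6 X$)
$r = -11$
$W{\left(591,-695 \right)} + \left(O{\left(t \right)} + 21 r\right) = \frac{1}{24} \left(-695\right) + \left(6 \left(-26\right) + 21 \left(-11\right)\right) = - \frac{695}{24} - 387 = - \frac{9983}{24}$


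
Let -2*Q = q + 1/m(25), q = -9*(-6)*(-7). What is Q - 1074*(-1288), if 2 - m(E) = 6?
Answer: 11068009/8 ≈ 1.3835e+6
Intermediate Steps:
m(E) = -4 (m(E) = 2 - 1*6 = 2 - 6 = -4)
q = -378 (q = 54*(-7) = -378)
Q = 1513/8 (Q = -(-378 + 1/(-4))/2 = -(-378 - 1/4)/2 = -1/2*(-1513/4) = 1513/8 ≈ 189.13)
Q - 1074*(-1288) = 1513/8 - 1074*(-1288) = 1513/8 + 1383312 = 11068009/8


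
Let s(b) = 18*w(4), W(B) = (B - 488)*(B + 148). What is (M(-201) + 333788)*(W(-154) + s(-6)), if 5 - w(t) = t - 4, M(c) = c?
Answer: 1314999954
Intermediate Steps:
w(t) = 9 - t (w(t) = 5 - (t - 4) = 5 - (-4 + t) = 5 + (4 - t) = 9 - t)
W(B) = (-488 + B)*(148 + B)
s(b) = 90 (s(b) = 18*(9 - 1*4) = 18*(9 - 4) = 18*5 = 90)
(M(-201) + 333788)*(W(-154) + s(-6)) = (-201 + 333788)*((-72224 + (-154)² - 340*(-154)) + 90) = 333587*((-72224 + 23716 + 52360) + 90) = 333587*(3852 + 90) = 333587*3942 = 1314999954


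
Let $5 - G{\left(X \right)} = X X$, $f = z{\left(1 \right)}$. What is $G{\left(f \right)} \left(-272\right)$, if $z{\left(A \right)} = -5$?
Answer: $5440$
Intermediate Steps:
$f = -5$
$G{\left(X \right)} = 5 - X^{2}$ ($G{\left(X \right)} = 5 - X X = 5 - X^{2}$)
$G{\left(f \right)} \left(-272\right) = \left(5 - \left(-5\right)^{2}\right) \left(-272\right) = \left(5 - 25\right) \left(-272\right) = \left(-20\right) \left(-272\right) = 5440$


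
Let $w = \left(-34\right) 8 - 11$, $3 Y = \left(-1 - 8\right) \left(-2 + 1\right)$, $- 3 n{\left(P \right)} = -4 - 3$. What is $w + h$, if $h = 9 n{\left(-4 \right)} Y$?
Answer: $-220$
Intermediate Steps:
$n{\left(P \right)} = \frac{7}{3}$ ($n{\left(P \right)} = - \frac{-4 - 3}{3} = \left(- \frac{1}{3}\right) \left(-7\right) = \frac{7}{3}$)
$Y = 3$ ($Y = \frac{\left(-1 - 8\right) \left(-2 + 1\right)}{3} = \frac{\left(-9\right) \left(-1\right)}{3} = \frac{1}{3} \cdot 9 = 3$)
$h = 63$ ($h = 9 \cdot \frac{7}{3} \cdot 3 = 21 \cdot 3 = 63$)
$w = -283$ ($w = -272 - 11 = -283$)
$w + h = -283 + 63 = -220$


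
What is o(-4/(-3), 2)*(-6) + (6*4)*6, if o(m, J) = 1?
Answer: 138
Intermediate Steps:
o(-4/(-3), 2)*(-6) + (6*4)*6 = 1*(-6) + (6*4)*6 = -6 + 24*6 = -6 + 144 = 138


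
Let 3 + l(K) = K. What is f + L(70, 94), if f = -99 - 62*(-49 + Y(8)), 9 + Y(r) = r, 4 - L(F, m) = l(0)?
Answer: 3008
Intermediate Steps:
l(K) = -3 + K
L(F, m) = 7 (L(F, m) = 4 - (-3 + 0) = 4 - 1*(-3) = 4 + 3 = 7)
Y(r) = -9 + r
f = 3001 (f = -99 - 62*(-49 + (-9 + 8)) = -99 - 62*(-49 - 1) = -99 - 62*(-50) = -99 + 3100 = 3001)
f + L(70, 94) = 3001 + 7 = 3008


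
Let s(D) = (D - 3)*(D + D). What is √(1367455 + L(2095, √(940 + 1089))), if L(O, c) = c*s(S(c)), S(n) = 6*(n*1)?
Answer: √(1294411 + 146088*√2029) ≈ 2806.2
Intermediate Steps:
S(n) = 6*n
s(D) = 2*D*(-3 + D) (s(D) = (-3 + D)*(2*D) = 2*D*(-3 + D))
L(O, c) = 12*c²*(-3 + 6*c) (L(O, c) = c*(2*(6*c)*(-3 + 6*c)) = c*(12*c*(-3 + 6*c)) = 12*c²*(-3 + 6*c))
√(1367455 + L(2095, √(940 + 1089))) = √(1367455 + (√(940 + 1089))²*(-36 + 72*√(940 + 1089))) = √(1367455 + (√2029)²*(-36 + 72*√2029)) = √(1367455 + 2029*(-36 + 72*√2029)) = √(1367455 + (-73044 + 146088*√2029)) = √(1294411 + 146088*√2029)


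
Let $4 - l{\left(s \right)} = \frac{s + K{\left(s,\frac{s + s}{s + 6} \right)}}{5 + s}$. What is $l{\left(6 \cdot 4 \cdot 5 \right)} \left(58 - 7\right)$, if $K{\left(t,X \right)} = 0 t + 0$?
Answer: $\frac{3876}{25} \approx 155.04$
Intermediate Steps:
$K{\left(t,X \right)} = 0$ ($K{\left(t,X \right)} = 0 + 0 = 0$)
$l{\left(s \right)} = 4 - \frac{s}{5 + s}$ ($l{\left(s \right)} = 4 - \frac{s + 0}{5 + s} = 4 - \frac{s}{5 + s}$)
$l{\left(6 \cdot 4 \cdot 5 \right)} \left(58 - 7\right) = \frac{20 + 3 \cdot 6 \cdot 4 \cdot 5}{5 + 6 \cdot 4 \cdot 5} \left(58 - 7\right) = \frac{20 + 3 \cdot 24 \cdot 5}{5 + 24 \cdot 5} \cdot 51 = \frac{20 + 3 \cdot 120}{5 + 120} \cdot 51 = \frac{20 + 360}{125} \cdot 51 = \frac{1}{125} \cdot 380 \cdot 51 = \frac{76}{25} \cdot 51 = \frac{3876}{25}$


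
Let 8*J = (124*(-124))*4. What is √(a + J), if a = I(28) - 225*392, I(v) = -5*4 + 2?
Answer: I*√95906 ≈ 309.69*I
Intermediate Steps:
I(v) = -18 (I(v) = -20 + 2 = -18)
J = -7688 (J = ((124*(-124))*4)/8 = (-15376*4)/8 = (⅛)*(-61504) = -7688)
a = -88218 (a = -18 - 225*392 = -18 - 88200 = -88218)
√(a + J) = √(-88218 - 7688) = √(-95906) = I*√95906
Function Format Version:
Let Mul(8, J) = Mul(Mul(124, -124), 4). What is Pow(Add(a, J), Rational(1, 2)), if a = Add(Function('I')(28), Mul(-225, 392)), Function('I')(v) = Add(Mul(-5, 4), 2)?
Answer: Mul(I, Pow(95906, Rational(1, 2))) ≈ Mul(309.69, I)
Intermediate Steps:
Function('I')(v) = -18 (Function('I')(v) = Add(-20, 2) = -18)
J = -7688 (J = Mul(Rational(1, 8), Mul(Mul(124, -124), 4)) = Mul(Rational(1, 8), Mul(-15376, 4)) = Mul(Rational(1, 8), -61504) = -7688)
a = -88218 (a = Add(-18, Mul(-225, 392)) = Add(-18, -88200) = -88218)
Pow(Add(a, J), Rational(1, 2)) = Pow(Add(-88218, -7688), Rational(1, 2)) = Pow(-95906, Rational(1, 2)) = Mul(I, Pow(95906, Rational(1, 2)))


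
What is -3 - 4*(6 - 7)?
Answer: 1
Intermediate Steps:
-3 - 4*(6 - 7) = -3 - 4*(-1) = -3 + 4 = 1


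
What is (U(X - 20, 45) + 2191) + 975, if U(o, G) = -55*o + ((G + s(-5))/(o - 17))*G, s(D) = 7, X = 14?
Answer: 78068/23 ≈ 3394.3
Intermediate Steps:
U(o, G) = -55*o + G*(7 + G)/(-17 + o) (U(o, G) = -55*o + ((G + 7)/(o - 17))*G = -55*o + ((7 + G)/(-17 + o))*G = -55*o + G*(7 + G)/(-17 + o))
(U(X - 20, 45) + 2191) + 975 = ((45² - 55*(14 - 20)² + 7*45 + 935*(14 - 20))/(-17 + (14 - 20)) + 2191) + 975 = ((2025 - 55*(-6)² + 315 + 935*(-6))/(-17 - 6) + 2191) + 975 = ((2025 - 55*36 + 315 - 5610)/(-23) + 2191) + 975 = (-(2025 - 1980 + 315 - 5610)/23 + 2191) + 975 = (-1/23*(-5250) + 2191) + 975 = (5250/23 + 2191) + 975 = 55643/23 + 975 = 78068/23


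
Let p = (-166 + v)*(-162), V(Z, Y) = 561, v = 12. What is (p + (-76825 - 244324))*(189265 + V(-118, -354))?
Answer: -56226651026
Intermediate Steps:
p = 24948 (p = (-166 + 12)*(-162) = -154*(-162) = 24948)
(p + (-76825 - 244324))*(189265 + V(-118, -354)) = (24948 + (-76825 - 244324))*(189265 + 561) = (24948 - 321149)*189826 = -296201*189826 = -56226651026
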